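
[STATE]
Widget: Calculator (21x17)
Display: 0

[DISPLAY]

                    0
┌───┬───┬───┬───┐    
│ 7 │ 8 │ 9 │ ÷ │    
├───┼───┼───┼───┤    
│ 4 │ 5 │ 6 │ × │    
├───┼───┼───┼───┤    
│ 1 │ 2 │ 3 │ - │    
├───┼───┼───┼───┤    
│ 0 │ . │ = │ + │    
├───┼───┼───┼───┤    
│ C │ MC│ MR│ M+│    
└───┴───┴───┴───┘    
                     
                     
                     
                     
                     


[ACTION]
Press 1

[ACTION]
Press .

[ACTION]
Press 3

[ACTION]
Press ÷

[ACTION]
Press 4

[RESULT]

                    4
┌───┬───┬───┬───┐    
│ 7 │ 8 │ 9 │ ÷ │    
├───┼───┼───┼───┤    
│ 4 │ 5 │ 6 │ × │    
├───┼───┼───┼───┤    
│ 1 │ 2 │ 3 │ - │    
├───┼───┼───┼───┤    
│ 0 │ . │ = │ + │    
├───┼───┼───┼───┤    
│ C │ MC│ MR│ M+│    
└───┴───┴───┴───┘    
                     
                     
                     
                     
                     


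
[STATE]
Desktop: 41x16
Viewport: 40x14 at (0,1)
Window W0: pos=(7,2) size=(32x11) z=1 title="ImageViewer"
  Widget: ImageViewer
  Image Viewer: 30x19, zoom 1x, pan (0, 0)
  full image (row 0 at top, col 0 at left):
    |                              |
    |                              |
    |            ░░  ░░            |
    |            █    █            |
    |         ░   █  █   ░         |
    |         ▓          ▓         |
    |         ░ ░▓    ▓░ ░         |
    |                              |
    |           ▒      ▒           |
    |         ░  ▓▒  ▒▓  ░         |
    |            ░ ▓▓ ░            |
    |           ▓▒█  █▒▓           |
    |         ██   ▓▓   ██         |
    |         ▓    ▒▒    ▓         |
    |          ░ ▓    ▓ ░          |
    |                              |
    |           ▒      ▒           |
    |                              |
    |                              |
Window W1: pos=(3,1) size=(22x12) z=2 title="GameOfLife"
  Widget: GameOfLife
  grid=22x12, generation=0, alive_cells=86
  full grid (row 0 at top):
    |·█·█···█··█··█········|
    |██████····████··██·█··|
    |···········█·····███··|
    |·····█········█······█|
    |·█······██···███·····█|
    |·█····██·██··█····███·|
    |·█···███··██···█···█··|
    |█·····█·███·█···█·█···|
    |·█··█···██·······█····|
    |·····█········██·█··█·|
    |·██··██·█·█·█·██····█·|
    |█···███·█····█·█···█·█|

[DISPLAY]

   ┏━━━━━━━━━━━━━━━━━━━━┓               
   ┃ GameOfLife         ┃━━━━━━━━━━━━━┓ 
   ┠────────────────────┨             ┃ 
   ┃Gen: 0              ┃─────────────┨ 
   ┃··········█·····███·┃             ┃ 
   ┃····█········█······┃             ┃ 
   ┃█······██···███·····┃░            ┃ 
   ┃█····██·██··█····███┃█            ┃ 
   ┃█···███··██···█···█·┃   ░         ┃ 
   ┃·····█·███·█···█·█··┃   ▓         ┃ 
   ┃█··█···██·······█···┃▓░ ░         ┃ 
   ┗━━━━━━━━━━━━━━━━━━━━┛━━━━━━━━━━━━━┛ 
                                        
                                        


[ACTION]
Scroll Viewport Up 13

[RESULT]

                                        
   ┏━━━━━━━━━━━━━━━━━━━━┓               
   ┃ GameOfLife         ┃━━━━━━━━━━━━━┓ 
   ┠────────────────────┨             ┃ 
   ┃Gen: 0              ┃─────────────┨ 
   ┃··········█·····███·┃             ┃ 
   ┃····█········█······┃             ┃ 
   ┃█······██···███·····┃░            ┃ 
   ┃█····██·██··█····███┃█            ┃ 
   ┃█···███··██···█···█·┃   ░         ┃ 
   ┃·····█·███·█···█·█··┃   ▓         ┃ 
   ┃█··█···██·······█···┃▓░ ░         ┃ 
   ┗━━━━━━━━━━━━━━━━━━━━┛━━━━━━━━━━━━━┛ 
                                        


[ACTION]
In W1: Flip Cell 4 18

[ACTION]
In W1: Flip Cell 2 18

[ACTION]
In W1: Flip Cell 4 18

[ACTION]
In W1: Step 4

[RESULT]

                                        
   ┏━━━━━━━━━━━━━━━━━━━━┓               
   ┃ GameOfLife         ┃━━━━━━━━━━━━━┓ 
   ┠────────────────────┨             ┃ 
   ┃Gen: 4              ┃─────────────┨ 
   ┃██····███·█·█·█····█┃             ┃ 
   ┃··█··██·······█·····┃             ┃ 
   ┃·█··██··············┃░            ┃ 
   ┃██·██······██··███··┃█            ┃ 
   ┃···██··█····█·█··█··┃   ░         ┃ 
   ┃···██·█·█··██████···┃   ▓         ┃ 
   ┃··████········█····█┃▓░ ░         ┃ 
   ┗━━━━━━━━━━━━━━━━━━━━┛━━━━━━━━━━━━━┛ 
                                        


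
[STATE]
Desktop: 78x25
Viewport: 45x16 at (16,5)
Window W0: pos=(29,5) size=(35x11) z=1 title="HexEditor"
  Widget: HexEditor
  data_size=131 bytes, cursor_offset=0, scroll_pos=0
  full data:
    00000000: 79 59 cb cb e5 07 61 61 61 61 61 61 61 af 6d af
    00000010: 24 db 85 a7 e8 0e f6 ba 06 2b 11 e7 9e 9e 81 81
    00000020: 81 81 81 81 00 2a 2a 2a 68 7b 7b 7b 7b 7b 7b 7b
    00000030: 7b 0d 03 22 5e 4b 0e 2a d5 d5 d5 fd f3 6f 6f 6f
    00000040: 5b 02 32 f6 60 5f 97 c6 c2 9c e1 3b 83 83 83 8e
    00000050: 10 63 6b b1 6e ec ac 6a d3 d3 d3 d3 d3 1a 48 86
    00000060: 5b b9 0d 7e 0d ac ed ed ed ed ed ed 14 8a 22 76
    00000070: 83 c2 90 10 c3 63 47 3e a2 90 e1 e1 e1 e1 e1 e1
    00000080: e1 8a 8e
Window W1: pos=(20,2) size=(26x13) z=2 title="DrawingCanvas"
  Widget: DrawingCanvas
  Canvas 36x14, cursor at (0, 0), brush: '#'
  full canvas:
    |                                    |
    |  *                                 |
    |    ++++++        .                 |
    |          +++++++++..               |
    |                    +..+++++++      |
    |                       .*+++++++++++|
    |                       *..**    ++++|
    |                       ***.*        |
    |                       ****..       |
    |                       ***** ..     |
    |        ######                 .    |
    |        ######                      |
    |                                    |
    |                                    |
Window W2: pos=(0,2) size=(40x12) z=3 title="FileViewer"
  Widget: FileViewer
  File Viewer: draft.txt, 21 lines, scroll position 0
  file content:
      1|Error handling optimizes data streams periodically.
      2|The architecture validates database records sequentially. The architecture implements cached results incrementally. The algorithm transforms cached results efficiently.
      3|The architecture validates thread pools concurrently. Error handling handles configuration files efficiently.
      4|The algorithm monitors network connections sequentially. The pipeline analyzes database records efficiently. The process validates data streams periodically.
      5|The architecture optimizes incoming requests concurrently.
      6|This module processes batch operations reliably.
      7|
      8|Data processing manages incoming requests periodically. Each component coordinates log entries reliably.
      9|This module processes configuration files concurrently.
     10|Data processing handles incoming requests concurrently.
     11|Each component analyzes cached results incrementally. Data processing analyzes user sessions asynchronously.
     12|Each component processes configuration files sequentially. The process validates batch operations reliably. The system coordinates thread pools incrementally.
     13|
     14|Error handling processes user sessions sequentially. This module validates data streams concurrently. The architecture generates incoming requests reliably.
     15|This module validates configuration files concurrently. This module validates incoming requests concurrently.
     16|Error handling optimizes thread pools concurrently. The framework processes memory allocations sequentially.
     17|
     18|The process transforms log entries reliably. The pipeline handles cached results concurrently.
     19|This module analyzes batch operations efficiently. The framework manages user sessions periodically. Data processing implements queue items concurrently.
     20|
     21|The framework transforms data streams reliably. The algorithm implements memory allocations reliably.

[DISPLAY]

optimizes data streams▲┃     ┃━━━━━━━━━━━━━━━
e validates database r█┃     ┃               
e validates thread poo░┃     ┃───────────────
onitors network connec░┃..   ┃cb cb e5 07 61 
e optimizes incoming r░┃ +..+┃85 a7 e8 0e f6 
cesses batch operation░┃    .┃81 81 00 2a 2a 
                      ░┃    *┃03 22 5e 4b 0e 
 manages incoming requ▼┃    *┃32 f6 60 5f 97 
━━━━━━━━━━━━━━━━━━━━━━━┛    *┃6b b1 6e ec ac 
    ┗━━━━━━━━━━━━━━━━━━━━━━━━┛0d 7e 0d ac ed 
             ┗━━━━━━━━━━━━━━━━━━━━━━━━━━━━━━━
                                             
                                             
                                             
                                             
                                             


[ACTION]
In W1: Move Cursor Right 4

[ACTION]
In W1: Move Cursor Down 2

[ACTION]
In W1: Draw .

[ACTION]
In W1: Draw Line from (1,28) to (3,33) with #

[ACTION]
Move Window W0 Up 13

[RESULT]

optimizes data streams▲┃     ┃81 81 00 2a 2a 
e validates database r█┃     ┃03 22 5e 4b 0e 
e validates thread poo░┃     ┃32 f6 60 5f 97 
onitors network connec░┃..   ┃6b b1 6e ec ac 
e optimizes incoming r░┃ +..+┃0d 7e 0d ac ed 
cesses batch operation░┃    .┃━━━━━━━━━━━━━━━
                      ░┃    *┃               
 manages incoming requ▼┃    *┃               
━━━━━━━━━━━━━━━━━━━━━━━┛    *┃               
    ┗━━━━━━━━━━━━━━━━━━━━━━━━┛               
                                             
                                             
                                             
                                             
                                             
                                             


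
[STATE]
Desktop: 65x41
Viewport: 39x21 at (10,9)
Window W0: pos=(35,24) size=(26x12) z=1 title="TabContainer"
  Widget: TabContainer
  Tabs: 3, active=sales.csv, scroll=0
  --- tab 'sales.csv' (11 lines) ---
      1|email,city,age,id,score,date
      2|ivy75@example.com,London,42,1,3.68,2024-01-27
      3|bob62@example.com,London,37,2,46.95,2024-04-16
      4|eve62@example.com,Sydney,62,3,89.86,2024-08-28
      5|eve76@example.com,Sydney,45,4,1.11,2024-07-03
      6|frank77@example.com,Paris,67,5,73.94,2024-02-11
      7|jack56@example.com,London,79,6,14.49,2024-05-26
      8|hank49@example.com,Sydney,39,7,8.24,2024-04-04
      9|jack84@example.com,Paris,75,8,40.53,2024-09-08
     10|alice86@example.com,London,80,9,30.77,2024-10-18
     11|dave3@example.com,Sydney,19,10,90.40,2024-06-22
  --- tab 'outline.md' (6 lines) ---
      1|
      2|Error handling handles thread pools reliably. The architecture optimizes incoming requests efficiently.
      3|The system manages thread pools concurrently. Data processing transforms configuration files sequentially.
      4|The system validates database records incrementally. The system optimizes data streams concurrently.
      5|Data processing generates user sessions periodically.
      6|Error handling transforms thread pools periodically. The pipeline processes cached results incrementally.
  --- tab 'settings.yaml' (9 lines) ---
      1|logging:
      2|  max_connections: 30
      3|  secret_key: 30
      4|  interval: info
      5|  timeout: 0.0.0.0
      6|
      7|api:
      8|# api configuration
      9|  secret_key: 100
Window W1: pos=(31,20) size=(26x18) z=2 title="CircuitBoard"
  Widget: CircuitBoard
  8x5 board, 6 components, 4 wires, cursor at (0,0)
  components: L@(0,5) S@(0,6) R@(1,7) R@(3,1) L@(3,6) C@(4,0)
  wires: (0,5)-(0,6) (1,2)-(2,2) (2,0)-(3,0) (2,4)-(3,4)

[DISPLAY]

                                       
                                       
                                       
                                       
                                       
                                       
                                       
                                       
                                       
                                       
                                       
                     ┏━━━━━━━━━━━━━━━━━
                     ┃ CircuitBoard    
                     ┠─────────────────
                     ┃   0 1 2 3 4 5 6 
                     ┃0  [.]           
                     ┃                 
                     ┃1           ·    
                     ┃            │    
                     ┃2   ·       ·    
                     ┃    │            


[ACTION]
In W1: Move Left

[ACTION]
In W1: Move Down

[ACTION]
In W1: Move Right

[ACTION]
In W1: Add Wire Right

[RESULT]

                                       
                                       
                                       
                                       
                                       
                                       
                                       
                                       
                                       
                                       
                                       
                     ┏━━━━━━━━━━━━━━━━━
                     ┃ CircuitBoard    
                     ┠─────────────────
                     ┃   0 1 2 3 4 5 6 
                     ┃0                
                     ┃                 
                     ┃1      [.]─ ·    
                     ┃            │    
                     ┃2   ·       ·    
                     ┃    │            


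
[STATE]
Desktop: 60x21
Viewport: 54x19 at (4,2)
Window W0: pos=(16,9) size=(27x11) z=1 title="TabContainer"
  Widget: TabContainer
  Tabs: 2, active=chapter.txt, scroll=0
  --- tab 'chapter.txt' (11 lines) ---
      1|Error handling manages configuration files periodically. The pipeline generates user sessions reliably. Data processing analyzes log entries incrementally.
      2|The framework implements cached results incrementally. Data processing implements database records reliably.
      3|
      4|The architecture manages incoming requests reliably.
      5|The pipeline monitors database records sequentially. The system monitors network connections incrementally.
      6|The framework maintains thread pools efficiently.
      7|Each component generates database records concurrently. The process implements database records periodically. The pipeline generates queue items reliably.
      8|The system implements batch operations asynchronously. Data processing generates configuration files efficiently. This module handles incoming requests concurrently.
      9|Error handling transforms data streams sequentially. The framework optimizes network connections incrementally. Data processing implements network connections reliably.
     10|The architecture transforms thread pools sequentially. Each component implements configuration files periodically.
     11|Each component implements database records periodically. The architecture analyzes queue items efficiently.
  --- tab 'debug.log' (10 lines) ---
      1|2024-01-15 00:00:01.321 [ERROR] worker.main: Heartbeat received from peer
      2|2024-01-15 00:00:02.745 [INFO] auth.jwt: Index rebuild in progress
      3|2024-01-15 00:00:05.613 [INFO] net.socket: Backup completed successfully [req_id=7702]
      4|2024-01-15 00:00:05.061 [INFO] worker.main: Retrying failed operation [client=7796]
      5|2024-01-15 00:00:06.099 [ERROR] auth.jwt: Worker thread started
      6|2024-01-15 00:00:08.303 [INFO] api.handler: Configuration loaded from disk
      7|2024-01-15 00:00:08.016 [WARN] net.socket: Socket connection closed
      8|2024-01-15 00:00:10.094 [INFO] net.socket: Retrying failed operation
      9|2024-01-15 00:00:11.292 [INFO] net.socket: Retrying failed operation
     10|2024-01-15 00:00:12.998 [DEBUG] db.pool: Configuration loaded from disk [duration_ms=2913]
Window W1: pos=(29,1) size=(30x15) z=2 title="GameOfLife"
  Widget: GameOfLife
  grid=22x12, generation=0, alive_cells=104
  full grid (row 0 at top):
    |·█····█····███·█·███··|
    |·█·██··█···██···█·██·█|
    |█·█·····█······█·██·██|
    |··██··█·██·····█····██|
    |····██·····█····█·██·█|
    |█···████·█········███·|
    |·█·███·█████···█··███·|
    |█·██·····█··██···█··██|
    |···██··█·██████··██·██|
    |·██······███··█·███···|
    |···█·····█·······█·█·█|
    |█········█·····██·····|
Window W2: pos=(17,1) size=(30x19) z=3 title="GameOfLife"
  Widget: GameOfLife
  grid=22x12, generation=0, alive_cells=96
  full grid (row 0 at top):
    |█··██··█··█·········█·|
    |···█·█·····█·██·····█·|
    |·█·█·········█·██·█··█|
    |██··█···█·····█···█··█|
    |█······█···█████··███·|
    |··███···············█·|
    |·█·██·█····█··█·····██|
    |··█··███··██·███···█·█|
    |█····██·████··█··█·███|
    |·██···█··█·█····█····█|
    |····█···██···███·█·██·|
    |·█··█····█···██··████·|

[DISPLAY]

             ┃ GameOfLife                 ┃           
             ┠────────────────────────────┨───────────
             ┃Gen: 0                      ┃           
             ┃█··██··█··█·········█·      ┃·██·█      
             ┃···█·█·····█·██·····█·      ┃██·██      
             ┃·█·█·········█·██·█··█      ┃···██      
             ┃██··█···█·····█···█··█      ┃·██·█      
            ┏┃█······█···█████··███·      ┃·███·      
            ┃┃··███···············█·      ┃·███·      
            ┠┃·█·██·█····█··█·····██      ┃█··██      
            ┃┃··█··███··██·███···█·█      ┃██·██      
            ┃┃█····██·████··█··█·███      ┃██···      
            ┃┃·██···█··█·█····█····█      ┃█·█·█      
            ┃┃····█···██···███·█·██·      ┃━━━━━━━━━━━
            ┃┃·█··█····█···██··████·      ┃           
            ┃┃                            ┃           
            ┃┃                            ┃           
            ┗┗━━━━━━━━━━━━━━━━━━━━━━━━━━━━┛           
                                                      


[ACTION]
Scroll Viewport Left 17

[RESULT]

                 ┃ GameOfLife                 ┃       
                 ┠────────────────────────────┨───────
                 ┃Gen: 0                      ┃       
                 ┃█··██··█··█·········█·      ┃·██·█  
                 ┃···█·█·····█·██·····█·      ┃██·██  
                 ┃·█·█·········█·██·█··█      ┃···██  
                 ┃██··█···█·····█···█··█      ┃·██·█  
                ┏┃█······█···█████··███·      ┃·███·  
                ┃┃··███···············█·      ┃·███·  
                ┠┃·█·██·█····█··█·····██      ┃█··██  
                ┃┃··█··███··██·███···█·█      ┃██·██  
                ┃┃█····██·████··█··█·███      ┃██···  
                ┃┃·██···█··█·█····█····█      ┃█·█·█  
                ┃┃····█···██···███·█·██·      ┃━━━━━━━
                ┃┃·█··█····█···██··████·      ┃       
                ┃┃                            ┃       
                ┃┃                            ┃       
                ┗┗━━━━━━━━━━━━━━━━━━━━━━━━━━━━┛       
                                                      


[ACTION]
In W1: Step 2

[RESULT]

                 ┃ GameOfLife                 ┃       
                 ┠────────────────────────────┨───────
                 ┃Gen: 0                      ┃       
                 ┃█··██··█··█·········█·      ┃··██·  
                 ┃···█·█·····█·██·····█·      ┃·····  
                 ┃·█·█·········█·██·█··█      ┃·····  
                 ┃██··█···█·····█···█··█      ┃·····  
                ┏┃█······█···█████··███·      ┃██···  
                ┃┃··███···············█·      ┃█····  
                ┠┃·█·██·█····█··█·····██      ┃█····  
                ┃┃··█··███··██·███···█·█      ┃█··██  
                ┃┃█····██·████··█··█·███      ┃···██  
                ┃┃·██···█··█·█····█····█      ┃·····  
                ┃┃····█···██···███·█·██·      ┃━━━━━━━
                ┃┃·█··█····█···██··████·      ┃       
                ┃┃                            ┃       
                ┃┃                            ┃       
                ┗┗━━━━━━━━━━━━━━━━━━━━━━━━━━━━┛       
                                                      


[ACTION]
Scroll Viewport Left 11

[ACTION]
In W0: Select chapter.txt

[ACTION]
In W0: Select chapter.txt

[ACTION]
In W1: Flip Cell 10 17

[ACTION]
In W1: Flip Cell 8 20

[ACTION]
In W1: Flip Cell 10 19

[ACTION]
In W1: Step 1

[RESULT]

                 ┃ GameOfLife                 ┃       
                 ┠────────────────────────────┨───────
                 ┃Gen: 0                      ┃       
                 ┃█··██··█··█·········█·      ┃··██·  
                 ┃···█·█·····█·██·····█·      ┃·····  
                 ┃·█·█·········█·██·█··█      ┃·····  
                 ┃██··█···█·····█···█··█      ┃·····  
                ┏┃█······█···█████··███·      ┃██···  
                ┃┃··███···············█·      ┃·····  
                ┠┃·█·██·█····█··█·····██      ┃·█···  
                ┃┃··█··███··██·███···█·█      ┃█··██  
                ┃┃█····██·████··█··█·███      ┃·█·██  
                ┃┃·██···█··█·█····█····█      ┃█··█·  
                ┃┃····█···██···███·█·██·      ┃━━━━━━━
                ┃┃·█··█····█···██··████·      ┃       
                ┃┃                            ┃       
                ┃┃                            ┃       
                ┗┗━━━━━━━━━━━━━━━━━━━━━━━━━━━━┛       
                                                      


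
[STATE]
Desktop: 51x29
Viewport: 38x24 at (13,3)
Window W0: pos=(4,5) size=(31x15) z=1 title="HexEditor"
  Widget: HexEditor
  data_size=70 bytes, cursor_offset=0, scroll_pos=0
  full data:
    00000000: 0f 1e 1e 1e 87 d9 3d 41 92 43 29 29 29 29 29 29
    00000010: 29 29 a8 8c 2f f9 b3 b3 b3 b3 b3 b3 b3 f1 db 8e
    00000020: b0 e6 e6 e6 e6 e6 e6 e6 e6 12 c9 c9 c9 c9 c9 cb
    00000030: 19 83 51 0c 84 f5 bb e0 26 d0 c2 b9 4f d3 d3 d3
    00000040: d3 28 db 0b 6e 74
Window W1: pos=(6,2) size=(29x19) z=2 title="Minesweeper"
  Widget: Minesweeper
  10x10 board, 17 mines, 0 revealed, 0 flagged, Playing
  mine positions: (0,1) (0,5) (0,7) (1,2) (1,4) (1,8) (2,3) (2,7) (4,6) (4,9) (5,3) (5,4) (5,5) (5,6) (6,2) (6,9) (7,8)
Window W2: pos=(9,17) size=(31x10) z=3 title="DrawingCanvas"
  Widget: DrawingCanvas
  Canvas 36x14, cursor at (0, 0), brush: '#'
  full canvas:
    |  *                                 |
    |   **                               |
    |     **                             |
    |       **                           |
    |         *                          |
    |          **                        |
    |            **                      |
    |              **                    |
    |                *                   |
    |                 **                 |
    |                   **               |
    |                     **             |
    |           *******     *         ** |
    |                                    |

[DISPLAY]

weeper               ┃                
─────────────────────┨                
■■■■                 ┃                
■■■■                 ┃                
■■■■                 ┃                
■■■■                 ┃                
■■■■                 ┃                
■■■■                 ┃                
■■■■                 ┃                
■■■■                 ┃                
■■■■                 ┃                
■■■■                 ┃                
                     ┃                
                     ┃                
━━━━━━━━━━━━━━━━━━━━━━━━━━┓           
awingCanvas               ┃           
──────────────────────────┨           
                          ┃           
**                        ┃           
  **                      ┃           
    **                    ┃           
      *                   ┃           
       **                 ┃           
━━━━━━━━━━━━━━━━━━━━━━━━━━┛           


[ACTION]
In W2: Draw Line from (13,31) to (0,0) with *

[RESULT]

weeper               ┃                
─────────────────────┨                
■■■■                 ┃                
■■■■                 ┃                
■■■■                 ┃                
■■■■                 ┃                
■■■■                 ┃                
■■■■                 ┃                
■■■■                 ┃                
■■■■                 ┃                
■■■■                 ┃                
■■■■                 ┃                
                     ┃                
                     ┃                
━━━━━━━━━━━━━━━━━━━━━━━━━━┓           
awingCanvas               ┃           
──────────────────────────┨           
                          ┃           
**                        ┃           
 ***                      ┃           
   ***                    ┃           
      **                  ┃           
       ****               ┃           
━━━━━━━━━━━━━━━━━━━━━━━━━━┛           


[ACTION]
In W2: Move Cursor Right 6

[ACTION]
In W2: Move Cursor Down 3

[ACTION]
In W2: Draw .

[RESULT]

weeper               ┃                
─────────────────────┨                
■■■■                 ┃                
■■■■                 ┃                
■■■■                 ┃                
■■■■                 ┃                
■■■■                 ┃                
■■■■                 ┃                
■■■■                 ┃                
■■■■                 ┃                
■■■■                 ┃                
■■■■                 ┃                
                     ┃                
                     ┃                
━━━━━━━━━━━━━━━━━━━━━━━━━━┓           
awingCanvas               ┃           
──────────────────────────┨           
                          ┃           
**                        ┃           
 ***                      ┃           
   .**                    ┃           
      **                  ┃           
       ****               ┃           
━━━━━━━━━━━━━━━━━━━━━━━━━━┛           


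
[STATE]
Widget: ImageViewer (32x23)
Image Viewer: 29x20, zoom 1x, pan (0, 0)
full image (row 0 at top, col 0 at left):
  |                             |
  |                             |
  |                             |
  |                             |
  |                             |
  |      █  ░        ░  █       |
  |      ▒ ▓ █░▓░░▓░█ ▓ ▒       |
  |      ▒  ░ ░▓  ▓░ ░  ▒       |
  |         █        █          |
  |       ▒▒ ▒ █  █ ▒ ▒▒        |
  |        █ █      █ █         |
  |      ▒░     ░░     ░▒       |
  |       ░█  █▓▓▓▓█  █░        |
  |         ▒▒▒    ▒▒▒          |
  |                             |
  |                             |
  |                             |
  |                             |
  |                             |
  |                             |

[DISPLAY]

                                
                                
                                
                                
                                
      █  ░        ░  █          
      ▒ ▓ █░▓░░▓░█ ▓ ▒          
      ▒  ░ ░▓  ▓░ ░  ▒          
         █        █             
       ▒▒ ▒ █  █ ▒ ▒▒           
        █ █      █ █            
      ▒░     ░░     ░▒          
       ░█  █▓▓▓▓█  █░           
         ▒▒▒    ▒▒▒             
                                
                                
                                
                                
                                
                                
                                
                                
                                


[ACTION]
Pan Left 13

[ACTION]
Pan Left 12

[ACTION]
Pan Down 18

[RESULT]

                                
                                
                                
                                
                                
                                
                                
                                
                                
                                
                                
                                
                                
                                
                                
                                
                                
                                
                                
                                
                                
                                
                                


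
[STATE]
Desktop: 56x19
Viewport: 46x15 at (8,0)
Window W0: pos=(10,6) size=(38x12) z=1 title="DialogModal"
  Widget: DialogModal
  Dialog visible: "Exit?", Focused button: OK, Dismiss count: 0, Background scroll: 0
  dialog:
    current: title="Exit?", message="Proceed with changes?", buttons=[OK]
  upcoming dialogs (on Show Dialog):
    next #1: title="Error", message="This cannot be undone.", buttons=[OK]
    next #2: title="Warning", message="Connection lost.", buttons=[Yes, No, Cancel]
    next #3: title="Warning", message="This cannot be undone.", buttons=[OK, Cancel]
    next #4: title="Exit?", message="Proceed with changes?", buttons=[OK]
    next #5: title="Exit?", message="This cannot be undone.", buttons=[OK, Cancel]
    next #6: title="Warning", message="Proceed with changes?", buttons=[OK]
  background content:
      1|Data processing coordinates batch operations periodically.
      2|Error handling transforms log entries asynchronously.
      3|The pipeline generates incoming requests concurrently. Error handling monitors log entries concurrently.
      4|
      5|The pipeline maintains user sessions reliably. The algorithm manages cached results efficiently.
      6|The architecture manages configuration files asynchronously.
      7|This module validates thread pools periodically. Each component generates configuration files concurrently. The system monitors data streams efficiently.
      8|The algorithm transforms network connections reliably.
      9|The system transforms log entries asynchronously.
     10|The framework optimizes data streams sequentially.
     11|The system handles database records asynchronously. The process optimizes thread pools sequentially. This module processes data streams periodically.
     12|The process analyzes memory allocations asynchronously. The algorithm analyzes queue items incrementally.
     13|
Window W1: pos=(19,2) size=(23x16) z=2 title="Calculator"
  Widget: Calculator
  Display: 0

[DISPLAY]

                                              
                                              
           ┏━━━━━━━━━━━━━━━━━━━━━┓            
           ┃ Calculator          ┃            
           ┠─────────────────────┨            
           ┃                    0┃            
  ┏━━━━━━━━┃┌───┬───┬───┬───┐    ┃━━━━━┓      
  ┃ DialogM┃│ 7 │ 8 │ 9 │ ÷ │    ┃     ┃      
  ┠────────┃├───┼───┼───┼───┤    ┃─────┨      
  ┃Data pro┃│ 4 │ 5 │ 6 │ × │    ┃ch op┃      
  ┃Error┌──┃├───┼───┼───┼───┤    ┃ntrie┃      
  ┃The p│  ┃│ 1 │ 2 │ 3 │ - │    ┃ requ┃      
  ┃     │ P┃├───┼───┼───┼───┤    ┃     ┃      
  ┃The p│  ┃│ 0 │ . │ = │ + │    ┃sions┃      
  ┃The a└──┃├───┼───┼───┼───┤    ┃urati┃      


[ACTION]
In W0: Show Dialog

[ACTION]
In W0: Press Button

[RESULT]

                                              
                                              
           ┏━━━━━━━━━━━━━━━━━━━━━┓            
           ┃ Calculator          ┃            
           ┠─────────────────────┨            
           ┃                    0┃            
  ┏━━━━━━━━┃┌───┬───┬───┬───┐    ┃━━━━━┓      
  ┃ DialogM┃│ 7 │ 8 │ 9 │ ÷ │    ┃     ┃      
  ┠────────┃├───┼───┼───┼───┤    ┃─────┨      
  ┃Data pro┃│ 4 │ 5 │ 6 │ × │    ┃ch op┃      
  ┃Error ha┃├───┼───┼───┼───┤    ┃ntrie┃      
  ┃The pipe┃│ 1 │ 2 │ 3 │ - │    ┃ requ┃      
  ┃        ┃├───┼───┼───┼───┤    ┃     ┃      
  ┃The pipe┃│ 0 │ . │ = │ + │    ┃sions┃      
  ┃The arch┃├───┼───┼───┼───┤    ┃urati┃      


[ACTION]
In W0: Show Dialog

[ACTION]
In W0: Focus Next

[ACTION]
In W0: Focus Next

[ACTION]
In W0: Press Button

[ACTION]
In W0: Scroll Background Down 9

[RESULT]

                                              
                                              
           ┏━━━━━━━━━━━━━━━━━━━━━┓            
           ┃ Calculator          ┃            
           ┠─────────────────────┨            
           ┃                    0┃            
  ┏━━━━━━━━┃┌───┬───┬───┬───┐    ┃━━━━━┓      
  ┃ DialogM┃│ 7 │ 8 │ 9 │ ÷ │    ┃     ┃      
  ┠────────┃├───┼───┼───┼───┤    ┃─────┨      
  ┃The fram┃│ 4 │ 5 │ 6 │ × │    ┃reams┃      
  ┃The syst┃├───┼───┼───┼───┤    ┃ords ┃      
  ┃The proc┃│ 1 │ 2 │ 3 │ - │    ┃ocati┃      
  ┃        ┃├───┼───┼───┼───┤    ┃     ┃      
  ┃        ┃│ 0 │ . │ = │ + │    ┃     ┃      
  ┃        ┃├───┼───┼───┼───┤    ┃     ┃      
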